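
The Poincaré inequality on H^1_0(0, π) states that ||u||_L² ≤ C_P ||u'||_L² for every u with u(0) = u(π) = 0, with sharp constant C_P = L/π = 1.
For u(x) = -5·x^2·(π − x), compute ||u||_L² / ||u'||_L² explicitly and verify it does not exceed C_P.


||u||_L² / ||u'||_L² = sqrt(14)*π/14 < C_P = 1.

u(x) = -5·x^2·(π − x), so u'(x) = 5*x*(3*x - 2*π).
u(x) = -5·x^2·(π − x) vanishes at x = 0 and x = π, so u ∈ H^1_0(0, π). Differentiate via the product rule and integrate the resulting polynomials term by term.
  ∫_0^π u² dx = ∫_0^π (25*x^6 - 50*π*x^5 + 25*π^2*x^4) dx. Term by term:
    ∫_0^π 25*x^6 dx = 25*π^7/7;  ∫_0^π -50*π*x^5 dx = -25*π^7/3;  ∫_0^π 25*π^2*x^4 dx = 5*π^7.
  Sum: 25*π^7/7 − 25*π^7/3 + 5*π^7 = 5*π^7/21.
  ∫_0^π (u')² dx = ∫_0^π (225*x^4 - 300*π*x^3 + 100*π^2*x^2) dx. Term by term:
    ∫_0^π 225*x^4 dx = 45*π^5;  ∫_0^π -300*π*x^3 dx = -75*π^5;  ∫_0^π 100*π^2*x^2 dx = 100*π^5/3.
  Sum: 45*π^5 − 75*π^5 + 100*π^5/3 = 10*π^5/3.
∫_0^π u² dx = 5*π^7/21, so ||u||_L² = sqrt(105)*π^(7/2)/21.
∫_0^π (u')² dx = 10*π^5/3, so ||u'||_L² = sqrt(30)*π^(5/2)/3.
Ratio ||u||_L² / ||u'||_L² = sqrt(14)*π/14.
Sharp Poincaré constant on H^1_0(0, π) is C_P = L/π = 1, achieved by sin(x).
A polynomial bump cannot attain the sharp Poincaré constant (only the first sine eigenfunction does), so the ratio is strictly less than C_P, consistent with ||u||_L² ≤ C_P ||u'||_L².


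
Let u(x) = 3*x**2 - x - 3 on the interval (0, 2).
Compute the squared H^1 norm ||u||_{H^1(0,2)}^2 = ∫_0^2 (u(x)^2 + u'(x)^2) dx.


||u||_{H^1}^2 = 1384/15

The H^1 norm (squared) on an interval (0, L) is
  ||u||_{H^1}^2 = ∫_0^L u(x)^2 dx + ∫_0^L u'(x)^2 dx.
Compute u'(x) = 6*x - 1.
Then u(x)^2 = 9*x**4 - 6*x**3 - 17*x**2 + 6*x + 9 and u'(x)^2 = 36*x**2 - 12*x + 1.
Integrate each monomial from 0 to 2 using ∫_0^2 c·x^n dx = c·2^(n+1)/(n+1):
  ∫_0^2 u(x)^2 dx = ∫_0^2 (9*x^4 - 6*x^3 - 17*x^2 + 6*x + 9) dx. Term by term:
    ∫_0^2 9*x^4 dx = 288/5;  ∫_0^2 -6*x^3 dx = -24;  ∫_0^2 -17*x^2 dx = -136/3;
    ∫_0^2 6*x dx = 12;  ∫_0^2 9 dx = 18.
  Sum: 288/5 − 24 − 136/3 + 12 + 18 = 274/15.
  ∫_0^2 u'(x)^2 dx = ∫_0^2 (36*x^2 - 12*x + 1) dx. Term by term:
    ∫_0^2 36*x^2 dx = 96;  ∫_0^2 -12*x dx = -24;  ∫_0^2 1 dx = 2.
  Sum: 96 − 24 + 2 = 74.
Adding: ||u||_{H^1}^2 = 274/15 + 74 = 1384/15.


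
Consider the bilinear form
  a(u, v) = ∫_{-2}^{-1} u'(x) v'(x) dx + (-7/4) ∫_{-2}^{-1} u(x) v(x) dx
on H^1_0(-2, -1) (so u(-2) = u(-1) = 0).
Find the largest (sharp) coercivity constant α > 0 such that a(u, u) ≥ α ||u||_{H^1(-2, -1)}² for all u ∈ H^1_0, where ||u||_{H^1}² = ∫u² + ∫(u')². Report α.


α = (-7/4 + π^2)/(1 + π^2)

Coercivity of a(·,·) on H^1_0(-2, -1) means a(u, u) ≥ α ||u||_{H^1}² for every u ∈ H^1_0.
The interval has length L = 1, and Poincaré/coercivity depend only on L. Here a(u, u) = ∫(u')² + (-7/4)·∫u².
Here c = -7/4 < 0 with |c| < (π/L)² = π^2, so coercivity still holds. The condition a(u,u) ≥ α||u||_{H^1}² reads (1−α)∫(u')² ≥ (α−c)∫u². Any admissible α is ≤ 1 (rapidly oscillating u have ∫u²/∫(u')² → 0), and α = 1 would force 0 ≥ (1−c)∫u², impossible since c < 1; so 1−α > 0. By the sharp Poincaré inequality on H^1_0 of an interval of length L, ∫(u')² ≥ (π/L)²∫u² with equality for the first sine mode sin(π(x−x₀)/L) (x₀ the left endpoint), so the inequality holds for all u iff (1−α)(π/L)² ≥ α − c, i.e. α ≤ ((π/L)² + c)/((π/L)² + 1) = (1 + c(L/π)²)/(1 + (L/π)²). (Direct route, valid since c ≤ 0: Poincaré gives c∫u² ≥ c(L/π)²∫(u')², so a(u,u) ≥ (1 + c(L/π)²)∫(u')², while ||u||_{H^1}² ≤ (1 + (L/π)²)∫(u')²; dividing yields the same α.) With (π/L)² = π^2 and c = -7/4, the largest admissible constant is α = ((π/L)² + c)/((π/L)² + 1).
Simplifying, α = (-7/4 + π^2)/(1 + π^2).


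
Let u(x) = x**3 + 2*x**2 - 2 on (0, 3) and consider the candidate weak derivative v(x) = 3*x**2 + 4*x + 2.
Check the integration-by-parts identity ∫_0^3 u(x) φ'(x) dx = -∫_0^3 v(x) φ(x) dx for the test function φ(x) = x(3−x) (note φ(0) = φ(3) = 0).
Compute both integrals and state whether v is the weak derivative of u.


LHS = -1269/20, RHS = -1449/20. No, v is not the weak derivative of u.

u(x) = x**3 + 2*x**2 - 2, classical derivative u'(x) = 3*x**2 + 4*x.
φ(x) = x(3−x), so φ'(x) = 3 - 2*x.
Note φ(0) = φ(3) = 0, so the boundary term u·φ vanishes.
LHS = ∫_0^3 u(x) φ'(x) dx = ∫_0^3 (-2*x^4 - x^3 + 6*x^2 + 4*x - 6) dx. Term by term:
  ∫_0^3 -2*x^4 dx = -486/5;  ∫_0^3 -x^3 dx = -81/4;  ∫_0^3 6*x^2 dx = 54;
  ∫_0^3 4*x dx = 18;  ∫_0^3 -6 dx = -18.
Sum: -486/5 − 81/4 + 54 + 18 − 18 = -1269/20.
So LHS = -1269/20.
∫_0^3 v(x) φ(x) dx = ∫_0^3 (-3*x^4 + 5*x^3 + 10*x^2 + 6*x) dx. Term by term:
  ∫_0^3 -3*x^4 dx = -729/5;  ∫_0^3 5*x^3 dx = 405/4;  ∫_0^3 10*x^2 dx = 90;
  ∫_0^3 6*x dx = 27.
Sum: -729/5 + 405/4 + 90 + 27 = 1449/20.
So RHS = -∫_0^3 v(x) φ(x) dx = -1449/20.
LHS − RHS = 9 ≠ 0, so the identity fails.
(For a valid weak derivative the identity must hold for EVERY test function, in particular this one. The failure shows v is NOT the weak derivative of u.)
Correct weak derivative would be u'(x) = 3*x**2 + 4*x.


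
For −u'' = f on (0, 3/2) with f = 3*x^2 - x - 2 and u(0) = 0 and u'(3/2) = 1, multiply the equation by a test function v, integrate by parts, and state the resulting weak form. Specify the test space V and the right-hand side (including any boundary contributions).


V = {v ∈ H^1(0, 3/2) : v(0) = 0} (test functions vanish at x = 0 where u is specified); weak form: ∫_0^3/2 u'v' dx = ∫_0^3/2 (3*x^2 - x - 2) v dx + v(3/2) for all v ∈ V.

Multiply both sides by a test function v and integrate from 0 to 3/2:
  ∫_0^3/2 −u''(x) v(x) dx = ∫_0^3/2 f(x) v(x) dx.
Integrate the LHS by parts once:
  ∫_0^3/2 −u'' v dx = −[u'(x) v(x)]_0^3/2 + ∫_0^3/2 u'(x) v'(x) dx.
Thus ∫_0^3/2 u'(x) v'(x) dx = ∫_0^3/2 f(x) v(x) dx + [u'(x) v(x)]_0^3/2.
Choose V so that boundary terms are either known or forced to vanish.
Mixed BC: u(0) = 0 (Dirichlet) and u'(3/2) = 1 (Neumann). Define V = {v ∈ H^1(0, 3/2) : v(0) = 0}. Then [u' v]_0^3/2 = u'(3/2)·v(3/2) − u'(0)·0 = v(3/2).
Weak formulation: find u (satisfying any essential BC) such that ∫_0^3/2 u'(x) v'(x) dx = ∫_0^3/2 f v dx + v(3/2) for all v ∈ V (Dirichlet at 0 absorbed into V; Neumann datum at x = 3/2 contributes the boundary term).
Substituting f(x) = 3*x^2 - x - 2, the right-hand side is ∫_0^3/2 (3*x^2 - x - 2) v dx + v(3/2).


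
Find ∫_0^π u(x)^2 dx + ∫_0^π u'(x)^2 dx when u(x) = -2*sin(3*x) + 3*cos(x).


||u||_{H^1(0,π)}^2 = 29*π

u'(x) = -3*sin(x) - 6*cos(3*x).
Expand u² and (u')² and integrate term by term on (0, π), using: for integers n ≥ 1, ∫_0^π sin²(nx) dx = ∫_0^π cos²(nx) dx = π/2; for n ≠ n', ∫_0^π sin(nx)sin(n'x) dx = ∫_0^π cos(nx)cos(n'x) dx = 0; and by product-to-sum, ∫_0^π sin(nx)cos(n'x) dx = ½∫_0^π [sin((n+n')x) + sin((n−n')x)] dx, which is 0 when n+n' is even and 2n/(n²−n'²) when n+n' is odd (it need not vanish on (0, π)).
  u² squared terms: (-2)²·∫sin(3x)² dx = 4·π/2 = 2*π;  (3)²·∫cos(x)² dx = 9·π/2 = 9*π/2.
  u² cross terms: 2·(-2)·(3)·∫sin(3x)·cos(x) dx = -12·(0) = 0.
  So ∫_0^π u² dx = 2*π + 9*π/2 + 0 = 13*π/2.
  (u')² squared terms: (-6)²·∫cos(3x)² dx = 36·π/2 = 18*π;  (-3)²·∫sin(x)² dx = 9·π/2 = 9*π/2.
  (u')² cross terms: 2·(-6)·(-3)·∫cos(3x)·sin(x) dx = 36·(0) = 0.
  So ∫_0^π (u')² dx = 18*π + 9*π/2 + 0 = 45*π/2.
||u||_{H^1}^2 = (13*π/2) + (45*π/2) = 29*π.


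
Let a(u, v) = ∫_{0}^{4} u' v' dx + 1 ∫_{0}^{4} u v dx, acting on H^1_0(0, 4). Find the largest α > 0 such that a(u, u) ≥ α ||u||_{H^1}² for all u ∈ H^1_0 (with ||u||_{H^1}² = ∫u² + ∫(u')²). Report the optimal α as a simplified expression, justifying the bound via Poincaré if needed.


α = 1

Coercivity of a(·,·) on H^1_0(0, 4) means a(u, u) ≥ α ||u||_{H^1}² for every u ∈ H^1_0.
The interval has length L = 4, and Poincaré/coercivity depend only on L. Here a(u, u) = ∫(u')² + (1)·∫u².
Here c = 1 ≥ 1, so a(u,u) = ∫(u')² + c∫u² ≥ ∫(u')² + ∫u² = ||u||_{H^1}², i.e. α = 1 works. No larger α is possible: a(u,u) ≥ α||u||_{H^1}² means (1−α)∫(u')² ≥ (α−c)∫u², and for the modes u_n = sin(nπ(x−x₀)/L) (x₀ the left endpoint) one has ∫u_n²/∫(u_n')² = (L/(nπ))² → 0, so a(u_n,u_n)/||u_n||_{H^1}² → 1. Hence the optimal constant is α = 1.
Therefore α = 1.


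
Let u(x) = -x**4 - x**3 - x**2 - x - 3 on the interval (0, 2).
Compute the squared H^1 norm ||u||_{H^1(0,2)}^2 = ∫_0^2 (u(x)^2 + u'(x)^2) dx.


||u||_{H^1}^2 = 372304/315

The H^1 norm (squared) on an interval (0, L) is
  ||u||_{H^1}^2 = ∫_0^L u(x)^2 dx + ∫_0^L u'(x)^2 dx.
Compute u'(x) = -4*x**3 - 3*x**2 - 2*x - 1.
Then u(x)^2 = x**8 + 2*x**7 + 3*x**6 + 4*x**5 + 9*x**4 + 8*x**3 + 7*x**2 + 6*x + 9 and u'(x)^2 = 16*x**6 + 24*x**5 + 25*x**4 + 20*x**3 + 10*x**2 + 4*x + 1.
Integrate each monomial from 0 to 2 using ∫_0^2 c·x^n dx = c·2^(n+1)/(n+1):
  ∫_0^2 u(x)^2 dx = ∫_0^2 (x^8 + 2*x^7 + 3*x^6 + 4*x^5 + 9*x^4 + 8*x^3 + 7*x^2 + 6*x + 9) dx. Term by term:
    ∫_0^2 x^8 dx = 512/9;  ∫_0^2 2*x^7 dx = 64;  ∫_0^2 3*x^6 dx = 384/7;
    ∫_0^2 4*x^5 dx = 128/3;  ∫_0^2 9*x^4 dx = 288/5;  ∫_0^2 8*x^3 dx = 32;
    ∫_0^2 7*x^2 dx = 56/3;  ∫_0^2 6*x dx = 12;  ∫_0^2 9 dx = 18.
  Sum: 512/9 + 64 + 384/7 + 128/3 + 288/5 + 32 + 56/3 + 12 + 18 = 112354/315.
  ∫_0^2 u'(x)^2 dx = ∫_0^2 (16*x^6 + 24*x^5 + 25*x^4 + 20*x^3 + 10*x^2 + 4*x + 1) dx. Term by term:
    ∫_0^2 16*x^6 dx = 2048/7;  ∫_0^2 24*x^5 dx = 256;  ∫_0^2 25*x^4 dx = 160;
    ∫_0^2 20*x^3 dx = 80;  ∫_0^2 10*x^2 dx = 80/3;  ∫_0^2 4*x dx = 8;
    ∫_0^2 1 dx = 2.
  Sum: 2048/7 + 256 + 160 + 80 + 80/3 + 8 + 2 = 17330/21.
Adding: ||u||_{H^1}^2 = 112354/315 + 17330/21 = 372304/315.


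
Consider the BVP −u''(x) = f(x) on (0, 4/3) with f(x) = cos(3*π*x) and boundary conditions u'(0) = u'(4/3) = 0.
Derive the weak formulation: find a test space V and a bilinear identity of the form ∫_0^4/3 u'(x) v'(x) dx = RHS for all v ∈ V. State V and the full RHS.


V = H^1(0, 4/3) (no boundary constraint on v; u is determined up to an additive constant); weak form: ∫_0^4/3 u'v' dx = ∫_0^4/3 (cos(3*π*x)) v dx for all v ∈ V.

Multiply both sides by a test function v and integrate from 0 to 4/3:
  ∫_0^4/3 −u''(x) v(x) dx = ∫_0^4/3 f(x) v(x) dx.
Integrate the LHS by parts once:
  ∫_0^4/3 −u'' v dx = −[u'(x) v(x)]_0^4/3 + ∫_0^4/3 u'(x) v'(x) dx.
Thus ∫_0^4/3 u'(x) v'(x) dx = ∫_0^4/3 f(x) v(x) dx + [u'(x) v(x)]_0^4/3.
Choose V so that boundary terms are either known or forced to vanish.
u has homogeneous Neumann: u'(0) = u'(4/3) = 0. So [u' v]_0^4/3 = 0·v(4/3) − 0·v(0) = 0 for any v; take V = H^1(0, 4/3).
Weak formulation: find u (satisfying any essential BC) such that ∫_0^4/3 u'(x) v'(x) dx = ∫_0^4/3 f v dx for all v ∈ V (homogeneous Neumann, so boundary terms vanish).
Substituting f(x) = cos(3*π*x), the right-hand side is ∫_0^4/3 (cos(3*π*x)) v dx.
Compatibility check (pure Neumann): taking v ≡ 1 ∈ V gives 0 = ∫_0^4/3 f dx + (0) − (0), i.e. ∫_0^4/3 f dx must equal u'(0) − u'(4/3) = 0. Indeed ∫_0^4/3 (cos(3*π*x)) dx = 0, so the data are compatible. The solution is then unique only up to an additive constant (fix it e.g. by requiring ∫_0^4/3 u dx = 0).


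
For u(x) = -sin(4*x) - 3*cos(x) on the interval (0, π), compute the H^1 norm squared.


||u||_{H^1(0,π)}^2 = 32/5 + 35*π/2

u'(x) = 3*sin(x) - 4*cos(4*x).
Expand u² and (u')² and integrate term by term on (0, π), using: for integers n ≥ 1, ∫_0^π sin²(nx) dx = ∫_0^π cos²(nx) dx = π/2; for n ≠ n', ∫_0^π sin(nx)sin(n'x) dx = ∫_0^π cos(nx)cos(n'x) dx = 0; and by product-to-sum, ∫_0^π sin(nx)cos(n'x) dx = ½∫_0^π [sin((n+n')x) + sin((n−n')x)] dx, which is 0 when n+n' is even and 2n/(n²−n'²) when n+n' is odd (it need not vanish on (0, π)).
  u² squared terms: (-1)²·∫sin(4x)² dx = 1·π/2 = π/2;  (-3)²·∫cos(x)² dx = 9·π/2 = 9*π/2.
  u² cross terms: 2·(-1)·(-3)·∫sin(4x)·cos(x) dx = 6·(8/15) = 16/5.
  So ∫_0^π u² dx = π/2 + 9*π/2 + 16/5 = 16/5 + 5*π.
  (u')² squared terms: (-4)²·∫cos(4x)² dx = 16·π/2 = 8*π;  (3)²·∫sin(x)² dx = 9·π/2 = 9*π/2.
  (u')² cross terms: 2·(-4)·(3)·∫cos(4x)·sin(x) dx = -24·(-2/15) = 16/5.
  So ∫_0^π (u')² dx = 8*π + 9*π/2 + 16/5 = 16/5 + 25*π/2.
||u||_{H^1}^2 = (16/5 + 5*π) + (16/5 + 25*π/2) = 32/5 + 35*π/2.


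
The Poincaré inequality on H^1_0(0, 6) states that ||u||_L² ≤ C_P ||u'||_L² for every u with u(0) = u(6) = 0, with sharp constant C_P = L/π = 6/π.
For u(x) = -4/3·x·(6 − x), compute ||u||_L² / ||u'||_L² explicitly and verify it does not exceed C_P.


||u||_L² / ||u'||_L² = 3*sqrt(10)/5 < C_P = 6/π.

u(x) = -4/3·x·(6 − x), so u'(x) = 8*x/3 - 8.
u(x) = -4/3·x·(6 − x) vanishes at x = 0 and x = 6, so u ∈ H^1_0(0, 6). Differentiate via the product rule and integrate the resulting polynomials term by term.
  ∫_0^6 u² dx = ∫_0^6 (16*x^4/9 - 64*x^3/3 + 64*x^2) dx. Term by term:
    ∫_0^6 16*x^4/9 dx = 13824/5;  ∫_0^6 -64*x^3/3 dx = -6912;  ∫_0^6 64*x^2 dx = 4608.
  Sum: 13824/5 − 6912 + 4608 = 2304/5.
  ∫_0^6 (u')² dx = ∫_0^6 (64*x^2/9 - 128*x/3 + 64) dx. Term by term:
    ∫_0^6 64*x^2/9 dx = 512;  ∫_0^6 -128*x/3 dx = -768;  ∫_0^6 64 dx = 384.
  Sum: 512 − 768 + 384 = 128.
∫_0^6 u² dx = 2304/5, so ||u||_L² = 48*sqrt(5)/5.
∫_0^6 (u')² dx = 128, so ||u'||_L² = 8*sqrt(2).
Ratio ||u||_L² / ||u'||_L² = 3*sqrt(10)/5.
Sharp Poincaré constant on H^1_0(0, 6) is C_P = L/π = 6/π, achieved by sin(π/6·x).
A polynomial bump cannot attain the sharp Poincaré constant (only the first sine eigenfunction does), so the ratio is strictly less than C_P, consistent with ||u||_L² ≤ C_P ||u'||_L².


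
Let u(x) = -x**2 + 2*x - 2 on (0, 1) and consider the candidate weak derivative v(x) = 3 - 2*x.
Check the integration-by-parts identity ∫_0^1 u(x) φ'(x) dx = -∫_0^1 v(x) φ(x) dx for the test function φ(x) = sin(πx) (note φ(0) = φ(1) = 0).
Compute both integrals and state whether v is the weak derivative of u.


LHS = -2/π, RHS = -4/π. No, v is not the weak derivative of u.

u(x) = -x**2 + 2*x - 2, classical derivative u'(x) = 2 - 2*x.
φ(x) = sin(πx), so φ'(x) = π*cos(π*x).
Note φ(0) = φ(1) = 0, so the boundary term u·φ vanishes.
LHS = ∫_0^1 u(x) φ'(x) dx = ∫_0^1 (-π*x^2*cos(π*x) + 2*π*x*cos(π*x) - 2*π*cos(π*x)) dx. Term by term:
  ∫_0^1 -2*π*cos(π*x) dx = 0;  ∫_0^1 -π*x^2*cos(π*x) dx = 2/π;  ∫_0^1 2*π*x*cos(π*x) dx = -4/π.
Sum: 0 + 2/π − 4/π = -2/π.
So LHS = -2/π.
∫_0^1 v(x) φ(x) dx = ∫_0^1 (-2*x*sin(π*x) + 3*sin(π*x)) dx. Term by term:
  ∫_0^1 3*sin(π*x) dx = 6/π;  ∫_0^1 -2*x*sin(π*x) dx = -2/π.
Sum: 6/π − 2/π = 4/π.
So RHS = -∫_0^1 v(x) φ(x) dx = -4/π.
LHS − RHS = 2/π ≠ 0, so the identity fails.
(For a valid weak derivative the identity must hold for EVERY test function, in particular this one. The failure shows v is NOT the weak derivative of u.)
Correct weak derivative would be u'(x) = 2 - 2*x.


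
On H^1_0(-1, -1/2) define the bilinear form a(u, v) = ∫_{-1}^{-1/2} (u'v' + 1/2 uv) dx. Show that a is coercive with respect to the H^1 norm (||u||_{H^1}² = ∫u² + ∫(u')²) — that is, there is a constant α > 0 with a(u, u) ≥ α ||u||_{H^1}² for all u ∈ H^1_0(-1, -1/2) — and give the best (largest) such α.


α = (1 + 8*π^2)/(2*(1 + 4*π^2))

Coercivity of a(·,·) on H^1_0(-1, -1/2) means a(u, u) ≥ α ||u||_{H^1}² for every u ∈ H^1_0.
The interval has length L = 1/2, and Poincaré/coercivity depend only on L. Here a(u, u) = ∫(u')² + (1/2)·∫u².
Here 0 < c = 1/2 < 1. The condition a(u,u) ≥ α||u||_{H^1}² reads (1−α)∫(u')² ≥ (α−c)∫u². Any admissible α is ≤ 1 (rapidly oscillating u have ∫u²/∫(u')² → 0), and α = 1 would force 0 ≥ (1−c)∫u², impossible since c < 1; so 1−α > 0. By the sharp Poincaré inequality on H^1_0 of an interval of length L, ∫(u')² ≥ (π/L)²∫u² with equality for the first sine mode sin(π(x−x₀)/L) (x₀ the left endpoint), so the inequality holds for all u iff (1−α)(π/L)² ≥ α − c, i.e. α ≤ ((π/L)² + c)/((π/L)² + 1) = (1 + c(L/π)²)/(1 + (L/π)²). With (π/L)² = 4*π^2 and c = 1/2, the largest admissible constant is α = ((π/L)² + c)/((π/L)² + 1).
Simplifying, α = (1 + 8*π^2)/(2*(1 + 4*π^2)).


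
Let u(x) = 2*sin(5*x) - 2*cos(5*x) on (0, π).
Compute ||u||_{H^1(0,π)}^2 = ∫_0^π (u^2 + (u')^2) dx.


||u||_{H^1(0,π)}^2 = 104*π

u'(x) = 10*sin(5*x) + 10*cos(5*x).
Expand u² and (u')² and integrate term by term on (0, π), using: for integers n ≥ 1, ∫_0^π sin²(nx) dx = ∫_0^π cos²(nx) dx = π/2; for n ≠ n', ∫_0^π sin(nx)sin(n'x) dx = ∫_0^π cos(nx)cos(n'x) dx = 0; and by product-to-sum, ∫_0^π sin(nx)cos(n'x) dx = ½∫_0^π [sin((n+n')x) + sin((n−n')x)] dx, which is 0 when n+n' is even and 2n/(n²−n'²) when n+n' is odd (it need not vanish on (0, π)).
  u² squared terms: (-2)²·∫cos(5x)² dx = 4·π/2 = 2*π;  (2)²·∫sin(5x)² dx = 4·π/2 = 2*π.
  u² cross terms: 2·(-2)·(2)·∫cos(5x)·sin(5x) dx = -8·(0) = 0.
  So ∫_0^π u² dx = 2*π + 2*π + 0 = 4*π.
  (u')² squared terms: (10)²·∫cos(5x)² dx = 100·π/2 = 50*π;  (10)²·∫sin(5x)² dx = 100·π/2 = 50*π.
  (u')² cross terms: 2·(10)·(10)·∫cos(5x)·sin(5x) dx = 200·(0) = 0.
  So ∫_0^π (u')² dx = 50*π + 50*π + 0 = 100*π.
||u||_{H^1}^2 = (4*π) + (100*π) = 104*π.


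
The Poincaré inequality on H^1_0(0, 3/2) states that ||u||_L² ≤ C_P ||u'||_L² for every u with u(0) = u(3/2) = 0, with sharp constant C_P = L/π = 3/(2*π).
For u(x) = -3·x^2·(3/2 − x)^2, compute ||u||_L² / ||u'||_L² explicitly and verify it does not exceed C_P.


||u||_L² / ||u'||_L² = sqrt(3)/4 < C_P = 3/(2*π).

u(x) = -3·x^2·(3/2 − x)^2, so u'(x) = 3*x*(-8*x^2 + 18*x - 9)/2.
u(x) = -3·x^2·(3/2 − x)^2 vanishes at x = 0 and x = 3/2, so u ∈ H^1_0(0, 3/2). Differentiate via the product rule and integrate the resulting polynomials term by term.
  ∫_0^3/2 u² dx = ∫_0^3/2 (9*x^8 - 54*x^7 + 243*x^6/2 - 243*x^5/2 + 729*x^4/16) dx. Term by term:
    ∫_0^3/2 9*x^8 dx = 19683/512;  ∫_0^3/2 -54*x^7 dx = -177147/1024;  ∫_0^3/2 243*x^6/2 dx = 531441/1792;
    ∫_0^3/2 -243*x^5/2 dx = -59049/256;  ∫_0^3/2 729*x^4/16 dx = 177147/2560.
  Sum: 19683/512 − 177147/1024 + 531441/1792 − 59049/256 + 177147/2560 = 19683/35840.
  ∫_0^3/2 (u')² dx = ∫_0^3/2 (144*x^6 - 648*x^5 + 1053*x^4 - 729*x^3 + 729*x^2/4) dx. Term by term:
    ∫_0^3/2 144*x^6 dx = 19683/56;  ∫_0^3/2 -648*x^5 dx = -19683/16;  ∫_0^3/2 1053*x^4 dx = 255879/160;
    ∫_0^3/2 -729*x^3 dx = -59049/64;  ∫_0^3/2 729*x^2/4 dx = 6561/32.
  Sum: 19683/56 − 19683/16 + 255879/160 − 59049/64 + 6561/32 = 6561/2240.
∫_0^3/2 u² dx = 19683/35840, so ||u||_L² = 81*sqrt(105)/1120.
∫_0^3/2 (u')² dx = 6561/2240, so ||u'||_L² = 81*sqrt(35)/280.
Ratio ||u||_L² / ||u'||_L² = sqrt(3)/4.
Sharp Poincaré constant on H^1_0(0, 3/2) is C_P = L/π = 3/(2*π), achieved by sin(2*π/3·x).
A polynomial bump cannot attain the sharp Poincaré constant (only the first sine eigenfunction does), so the ratio is strictly less than C_P, consistent with ||u||_L² ≤ C_P ||u'||_L².


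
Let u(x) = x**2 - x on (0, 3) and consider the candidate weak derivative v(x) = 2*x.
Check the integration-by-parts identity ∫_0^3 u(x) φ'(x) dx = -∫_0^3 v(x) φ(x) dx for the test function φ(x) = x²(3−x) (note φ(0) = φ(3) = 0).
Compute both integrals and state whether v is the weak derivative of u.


LHS = -351/20, RHS = -243/10. No, v is not the weak derivative of u.

u(x) = x**2 - x, classical derivative u'(x) = 2*x - 1.
φ(x) = x²(3−x), so φ'(x) = 3*x*(2 - x).
Note φ(0) = φ(3) = 0, so the boundary term u·φ vanishes.
LHS = ∫_0^3 u(x) φ'(x) dx = ∫_0^3 (-3*x^4 + 9*x^3 - 6*x^2) dx. Term by term:
  ∫_0^3 -3*x^4 dx = -729/5;  ∫_0^3 9*x^3 dx = 729/4;  ∫_0^3 -6*x^2 dx = -54.
Sum: -729/5 + 729/4 − 54 = -351/20.
So LHS = -351/20.
∫_0^3 v(x) φ(x) dx = ∫_0^3 (-2*x^4 + 6*x^3) dx. Term by term:
  ∫_0^3 -2*x^4 dx = -486/5;  ∫_0^3 6*x^3 dx = 243/2.
Sum: -486/5 + 243/2 = 243/10.
So RHS = -∫_0^3 v(x) φ(x) dx = -243/10.
LHS − RHS = 27/4 ≠ 0, so the identity fails.
(For a valid weak derivative the identity must hold for EVERY test function, in particular this one. The failure shows v is NOT the weak derivative of u.)
Correct weak derivative would be u'(x) = 2*x - 1.


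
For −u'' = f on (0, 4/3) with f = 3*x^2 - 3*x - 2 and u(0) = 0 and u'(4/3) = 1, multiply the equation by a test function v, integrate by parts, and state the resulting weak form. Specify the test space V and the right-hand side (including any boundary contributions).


V = {v ∈ H^1(0, 4/3) : v(0) = 0} (test functions vanish at x = 0 where u is specified); weak form: ∫_0^4/3 u'v' dx = ∫_0^4/3 (3*x^2 - 3*x - 2) v dx + v(4/3) for all v ∈ V.

Multiply both sides by a test function v and integrate from 0 to 4/3:
  ∫_0^4/3 −u''(x) v(x) dx = ∫_0^4/3 f(x) v(x) dx.
Integrate the LHS by parts once:
  ∫_0^4/3 −u'' v dx = −[u'(x) v(x)]_0^4/3 + ∫_0^4/3 u'(x) v'(x) dx.
Thus ∫_0^4/3 u'(x) v'(x) dx = ∫_0^4/3 f(x) v(x) dx + [u'(x) v(x)]_0^4/3.
Choose V so that boundary terms are either known or forced to vanish.
Mixed BC: u(0) = 0 (Dirichlet) and u'(4/3) = 1 (Neumann). Define V = {v ∈ H^1(0, 4/3) : v(0) = 0}. Then [u' v]_0^4/3 = u'(4/3)·v(4/3) − u'(0)·0 = v(4/3).
Weak formulation: find u (satisfying any essential BC) such that ∫_0^4/3 u'(x) v'(x) dx = ∫_0^4/3 f v dx + v(4/3) for all v ∈ V (Dirichlet at 0 absorbed into V; Neumann datum at x = 4/3 contributes the boundary term).
Substituting f(x) = 3*x^2 - 3*x - 2, the right-hand side is ∫_0^4/3 (3*x^2 - 3*x - 2) v dx + v(4/3).


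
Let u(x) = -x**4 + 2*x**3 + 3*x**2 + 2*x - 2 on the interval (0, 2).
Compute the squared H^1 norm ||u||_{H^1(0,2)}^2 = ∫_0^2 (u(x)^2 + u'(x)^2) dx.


||u||_{H^1}^2 = 10912/45

The H^1 norm (squared) on an interval (0, L) is
  ||u||_{H^1}^2 = ∫_0^L u(x)^2 dx + ∫_0^L u'(x)^2 dx.
Compute u'(x) = -4*x**3 + 6*x**2 + 6*x + 2.
Then u(x)^2 = x**8 - 4*x**7 - 2*x**6 + 8*x**5 + 21*x**4 + 4*x**3 - 8*x**2 - 8*x + 4 and u'(x)^2 = 16*x**6 - 48*x**5 - 12*x**4 + 56*x**3 + 60*x**2 + 24*x + 4.
Integrate each monomial from 0 to 2 using ∫_0^2 c·x^n dx = c·2^(n+1)/(n+1):
  ∫_0^2 u(x)^2 dx = ∫_0^2 (x^8 - 4*x^7 - 2*x^6 + 8*x^5 + 21*x^4 + 4*x^3 - 8*x^2 - 8*x + 4) dx. Term by term:
    ∫_0^2 x^8 dx = 512/9;  ∫_0^2 -4*x^7 dx = -128;  ∫_0^2 -2*x^6 dx = -256/7;
    ∫_0^2 8*x^5 dx = 256/3;  ∫_0^2 21*x^4 dx = 672/5;  ∫_0^2 4*x^3 dx = 16;
    ∫_0^2 -8*x^2 dx = -64/3;  ∫_0^2 -8*x dx = -16;  ∫_0^2 4 dx = 8.
  Sum: 512/9 − 128 − 256/7 + 256/3 + 672/5 + 16 − 64/3 − 16 + 8 = 31096/315.
  ∫_0^2 u'(x)^2 dx = ∫_0^2 (16*x^6 - 48*x^5 - 12*x^4 + 56*x^3 + 60*x^2 + 24*x + 4) dx. Term by term:
    ∫_0^2 16*x^6 dx = 2048/7;  ∫_0^2 -48*x^5 dx = -512;  ∫_0^2 -12*x^4 dx = -384/5;
    ∫_0^2 56*x^3 dx = 224;  ∫_0^2 60*x^2 dx = 160;  ∫_0^2 24*x dx = 48;
    ∫_0^2 4 dx = 8.
  Sum: 2048/7 − 512 − 384/5 + 224 + 160 + 48 + 8 = 5032/35.
Adding: ||u||_{H^1}^2 = 31096/315 + 5032/35 = 10912/45.


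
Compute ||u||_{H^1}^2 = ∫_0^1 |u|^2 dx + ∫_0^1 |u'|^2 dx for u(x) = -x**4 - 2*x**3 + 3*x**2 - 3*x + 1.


||u||_{H^1}^2 = 518/45

The H^1 norm (squared) on an interval (0, L) is
  ||u||_{H^1}^2 = ∫_0^L u(x)^2 dx + ∫_0^L u'(x)^2 dx.
Compute u'(x) = -4*x**3 - 6*x**2 + 6*x - 3.
Then u(x)^2 = x**8 + 4*x**7 - 2*x**6 - 6*x**5 + 19*x**4 - 22*x**3 + 15*x**2 - 6*x + 1 and u'(x)^2 = 16*x**6 + 48*x**5 - 12*x**4 - 48*x**3 + 72*x**2 - 36*x + 9.
Integrate each monomial from 0 to 1 using ∫_0^1 c·x^n dx = c·1^(n+1)/(n+1):
  ∫_0^1 u(x)^2 dx = ∫_0^1 (x^8 + 4*x^7 - 2*x^6 - 6*x^5 + 19*x^4 - 22*x^3 + 15*x^2 - 6*x + 1) dx. Term by term:
    ∫_0^1 x^8 dx = 1/9;  ∫_0^1 4*x^7 dx = 1/2;  ∫_0^1 -2*x^6 dx = -2/7;
    ∫_0^1 -6*x^5 dx = -1;  ∫_0^1 19*x^4 dx = 19/5;  ∫_0^1 -22*x^3 dx = -11/2;
    ∫_0^1 15*x^2 dx = 5;  ∫_0^1 -6*x dx = -3;  ∫_0^1 1 dx = 1.
  Sum: 1/9 + 1/2 − 2/7 − 1 + 19/5 − 11/2 + 5 − 3 + 1 = 197/315.
  ∫_0^1 u'(x)^2 dx = ∫_0^1 (16*x^6 + 48*x^5 - 12*x^4 - 48*x^3 + 72*x^2 - 36*x + 9) dx. Term by term:
    ∫_0^1 16*x^6 dx = 16/7;  ∫_0^1 48*x^5 dx = 8;  ∫_0^1 -12*x^4 dx = -12/5;
    ∫_0^1 -48*x^3 dx = -12;  ∫_0^1 72*x^2 dx = 24;  ∫_0^1 -36*x dx = -18;
    ∫_0^1 9 dx = 9.
  Sum: 16/7 + 8 − 12/5 − 12 + 24 − 18 + 9 = 381/35.
Adding: ||u||_{H^1}^2 = 197/315 + 381/35 = 518/45.


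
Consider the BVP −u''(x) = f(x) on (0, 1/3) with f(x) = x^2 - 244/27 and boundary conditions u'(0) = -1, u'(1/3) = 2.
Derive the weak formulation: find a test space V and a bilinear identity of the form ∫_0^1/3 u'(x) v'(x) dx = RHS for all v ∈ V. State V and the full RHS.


V = H^1(0, 1/3) (v unrestricted at boundary; u is determined up to an additive constant); weak form: ∫_0^1/3 u'v' dx = ∫_0^1/3 (x^2 - 244/27) v dx + 2·v(1/3) + v(0) for all v ∈ V.

Multiply both sides by a test function v and integrate from 0 to 1/3:
  ∫_0^1/3 −u''(x) v(x) dx = ∫_0^1/3 f(x) v(x) dx.
Integrate the LHS by parts once:
  ∫_0^1/3 −u'' v dx = −[u'(x) v(x)]_0^1/3 + ∫_0^1/3 u'(x) v'(x) dx.
Thus ∫_0^1/3 u'(x) v'(x) dx = ∫_0^1/3 f(x) v(x) dx + [u'(x) v(x)]_0^1/3.
Choose V so that boundary terms are either known or forced to vanish.
u has inhomogeneous Neumann u'(0) = -1, u'(1/3) = 2. [u' v]_0^1/3 = (2)·v(1/3) − (-1)·v(0) = 2·v(1/3) + v(0). Take V = H^1(0, 1/3); boundary term becomes part of RHS.
Weak formulation: find u (satisfying any essential BC) such that ∫_0^1/3 u'(x) v'(x) dx = ∫_0^1/3 f v dx + 2·v(1/3) + v(0) for all v ∈ V (Neumann data are natural BCs: they enter the RHS as boundary terms).
Substituting f(x) = x^2 - 244/27, the right-hand side is ∫_0^1/3 (x^2 - 244/27) v dx + 2·v(1/3) + v(0).
Compatibility check (pure Neumann): taking v ≡ 1 ∈ V gives 0 = ∫_0^1/3 f dx + (2) − (-1), i.e. ∫_0^1/3 f dx must equal u'(0) − u'(1/3) = -3. Indeed ∫_0^1/3 (x^2 - 244/27) dx = -3, so the data are compatible. The solution is then unique only up to an additive constant (fix it e.g. by requiring ∫_0^1/3 u dx = 0).


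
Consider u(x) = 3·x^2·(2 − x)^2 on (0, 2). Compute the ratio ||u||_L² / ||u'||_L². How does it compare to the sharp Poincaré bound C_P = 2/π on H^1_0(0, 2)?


||u||_L² / ||u'||_L² = sqrt(3)/3 < C_P = 2/π.

u(x) = 3·x^2·(2 − x)^2, so u'(x) = 12*x*(x - 2)*(x - 1).
u(x) = 3·x^2·(2 − x)^2 vanishes at x = 0 and x = 2, so u ∈ H^1_0(0, 2). Differentiate via the product rule and integrate the resulting polynomials term by term.
  ∫_0^2 u² dx = ∫_0^2 (9*x^8 - 72*x^7 + 216*x^6 - 288*x^5 + 144*x^4) dx. Term by term:
    ∫_0^2 9*x^8 dx = 512;  ∫_0^2 -72*x^7 dx = -2304;  ∫_0^2 216*x^6 dx = 27648/7;
    ∫_0^2 -288*x^5 dx = -3072;  ∫_0^2 144*x^4 dx = 4608/5.
  Sum: 512 − 2304 + 27648/7 − 3072 + 4608/5 = 256/35.
  ∫_0^2 (u')² dx = ∫_0^2 (144*x^6 - 864*x^5 + 1872*x^4 - 1728*x^3 + 576*x^2) dx. Term by term:
    ∫_0^2 144*x^6 dx = 18432/7;  ∫_0^2 -864*x^5 dx = -9216;  ∫_0^2 1872*x^4 dx = 59904/5;
    ∫_0^2 -1728*x^3 dx = -6912;  ∫_0^2 576*x^2 dx = 1536.
  Sum: 18432/7 − 9216 + 59904/5 − 6912 + 1536 = 768/35.
∫_0^2 u² dx = 256/35, so ||u||_L² = 16*sqrt(35)/35.
∫_0^2 (u')² dx = 768/35, so ||u'||_L² = 16*sqrt(105)/35.
Ratio ||u||_L² / ||u'||_L² = sqrt(3)/3.
Sharp Poincaré constant on H^1_0(0, 2) is C_P = L/π = 2/π, achieved by sin(π/2·x).
A polynomial bump cannot attain the sharp Poincaré constant (only the first sine eigenfunction does), so the ratio is strictly less than C_P, consistent with ||u||_L² ≤ C_P ||u'||_L².


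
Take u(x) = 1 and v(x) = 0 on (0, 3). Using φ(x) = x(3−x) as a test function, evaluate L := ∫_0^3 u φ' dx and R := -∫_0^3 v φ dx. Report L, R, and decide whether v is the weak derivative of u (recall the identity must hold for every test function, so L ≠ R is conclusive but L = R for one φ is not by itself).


LHS = 0, RHS = 0. Yes, v = u' weakly.

u(x) = 1, classical derivative u'(x) = 0.
φ(x) = x(3−x), so φ'(x) = 3 - 2*x.
Note φ(0) = φ(3) = 0, so the boundary term u·φ vanishes.
LHS = ∫_0^3 u(x) φ'(x) dx = ∫_0^3 (3 - 2*x) dx. Term by term:
  ∫_0^3 -2*x dx = -9;  ∫_0^3 3 dx = 9.
Sum: -9 + 9 = 0.
So LHS = 0.
∫_0^3 v(x) φ(x) dx = ∫_0^3 (0) dx. Term by term:
  ∫_0^3 0 dx = 0.
So RHS = -∫_0^3 v(x) φ(x) dx = 0.
LHS = RHS, so the identity holds for this test φ.
Moreover u is smooth here and v(x) = u'(x) = 0 pointwise, so the identity holds for every test function. Hence v is the weak derivative of u.


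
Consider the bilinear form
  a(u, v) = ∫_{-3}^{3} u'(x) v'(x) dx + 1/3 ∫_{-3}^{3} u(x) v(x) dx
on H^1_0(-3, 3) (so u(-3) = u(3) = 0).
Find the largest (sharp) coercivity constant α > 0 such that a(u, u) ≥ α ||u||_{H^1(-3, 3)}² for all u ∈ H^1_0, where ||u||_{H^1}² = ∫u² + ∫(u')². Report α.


α = (π^2 + 12)/(π^2 + 36)

Coercivity of a(·,·) on H^1_0(-3, 3) means a(u, u) ≥ α ||u||_{H^1}² for every u ∈ H^1_0.
The interval has length L = 6, and Poincaré/coercivity depend only on L. Here a(u, u) = ∫(u')² + (1/3)·∫u².
Here 0 < c = 1/3 < 1. The condition a(u,u) ≥ α||u||_{H^1}² reads (1−α)∫(u')² ≥ (α−c)∫u². Any admissible α is ≤ 1 (rapidly oscillating u have ∫u²/∫(u')² → 0), and α = 1 would force 0 ≥ (1−c)∫u², impossible since c < 1; so 1−α > 0. By the sharp Poincaré inequality on H^1_0 of an interval of length L, ∫(u')² ≥ (π/L)²∫u² with equality for the first sine mode sin(π(x−x₀)/L) (x₀ the left endpoint), so the inequality holds for all u iff (1−α)(π/L)² ≥ α − c, i.e. α ≤ ((π/L)² + c)/((π/L)² + 1) = (1 + c(L/π)²)/(1 + (L/π)²). With (π/L)² = π^2/36 and c = 1/3, the largest admissible constant is α = ((π/L)² + c)/((π/L)² + 1).
Simplifying, α = (π^2 + 12)/(π^2 + 36).


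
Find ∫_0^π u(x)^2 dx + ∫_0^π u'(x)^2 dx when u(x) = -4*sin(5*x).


||u||_{H^1(0,π)}^2 = 208*π

u'(x) = -20*cos(5*x).
Expand u² and (u')² and integrate term by term on (0, π), using: for integers n ≥ 1, ∫_0^π sin²(nx) dx = ∫_0^π cos²(nx) dx = π/2; for n ≠ n', ∫_0^π sin(nx)sin(n'x) dx = ∫_0^π cos(nx)cos(n'x) dx = 0; and by product-to-sum, ∫_0^π sin(nx)cos(n'x) dx = ½∫_0^π [sin((n+n')x) + sin((n−n')x)] dx, which is 0 when n+n' is even and 2n/(n²−n'²) when n+n' is odd (it need not vanish on (0, π)).
  u² squared terms: (-4)²·∫sin(5x)² dx = 16·π/2 = 8*π.
  So ∫_0^π u² dx = 8*π.
  (u')² squared terms: (-20)²·∫cos(5x)² dx = 400·π/2 = 200*π.
  So ∫_0^π (u')² dx = 200*π.
||u||_{H^1}^2 = (8*π) + (200*π) = 208*π.


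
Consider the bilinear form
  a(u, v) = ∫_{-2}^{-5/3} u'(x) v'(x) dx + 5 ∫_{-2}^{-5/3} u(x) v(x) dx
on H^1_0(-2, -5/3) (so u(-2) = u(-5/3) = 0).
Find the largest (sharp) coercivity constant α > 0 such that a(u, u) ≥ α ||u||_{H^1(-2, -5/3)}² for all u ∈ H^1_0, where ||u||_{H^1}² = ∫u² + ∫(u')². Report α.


α = 1

Coercivity of a(·,·) on H^1_0(-2, -5/3) means a(u, u) ≥ α ||u||_{H^1}² for every u ∈ H^1_0.
The interval has length L = 1/3, and Poincaré/coercivity depend only on L. Here a(u, u) = ∫(u')² + (5)·∫u².
Here c = 5 ≥ 1, so a(u,u) = ∫(u')² + c∫u² ≥ ∫(u')² + ∫u² = ||u||_{H^1}², i.e. α = 1 works. No larger α is possible: a(u,u) ≥ α||u||_{H^1}² means (1−α)∫(u')² ≥ (α−c)∫u², and for the modes u_n = sin(nπ(x−x₀)/L) (x₀ the left endpoint) one has ∫u_n²/∫(u_n')² = (L/(nπ))² → 0, so a(u_n,u_n)/||u_n||_{H^1}² → 1. Hence the optimal constant is α = 1.
Therefore α = 1.


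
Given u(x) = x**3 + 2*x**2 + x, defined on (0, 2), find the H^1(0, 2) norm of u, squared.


||u||_{H^1}^2 = 2438/7

The H^1 norm (squared) on an interval (0, L) is
  ||u||_{H^1}^2 = ∫_0^L u(x)^2 dx + ∫_0^L u'(x)^2 dx.
Compute u'(x) = 3*x**2 + 4*x + 1.
Then u(x)^2 = x**6 + 4*x**5 + 6*x**4 + 4*x**3 + x**2 and u'(x)^2 = 9*x**4 + 24*x**3 + 22*x**2 + 8*x + 1.
Integrate each monomial from 0 to 2 using ∫_0^2 c·x^n dx = c·2^(n+1)/(n+1):
  ∫_0^2 u(x)^2 dx = ∫_0^2 (x^6 + 4*x^5 + 6*x^4 + 4*x^3 + x^2) dx. Term by term:
    ∫_0^2 x^6 dx = 128/7;  ∫_0^2 4*x^5 dx = 128/3;  ∫_0^2 6*x^4 dx = 192/5;
    ∫_0^2 4*x^3 dx = 16;  ∫_0^2 x^2 dx = 8/3.
  Sum: 128/7 + 128/3 + 192/5 + 16 + 8/3 = 12392/105.
  ∫_0^2 u'(x)^2 dx = ∫_0^2 (9*x^4 + 24*x^3 + 22*x^2 + 8*x + 1) dx. Term by term:
    ∫_0^2 9*x^4 dx = 288/5;  ∫_0^2 24*x^3 dx = 96;  ∫_0^2 22*x^2 dx = 176/3;
    ∫_0^2 8*x dx = 16;  ∫_0^2 1 dx = 2.
  Sum: 288/5 + 96 + 176/3 + 16 + 2 = 3454/15.
Adding: ||u||_{H^1}^2 = 12392/105 + 3454/15 = 2438/7.


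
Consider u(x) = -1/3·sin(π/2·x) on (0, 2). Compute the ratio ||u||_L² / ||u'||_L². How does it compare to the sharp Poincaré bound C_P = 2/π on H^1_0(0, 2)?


||u||_L² / ||u'||_L² = 2/π = C_P.

u(x) = -1/3·sin(π/2·x), so u'(x) = -π*cos(π*x/2)/6.
Writing u(x) = A·sin(kπx/L) with A = -1/3 and k = 1, use ∫_0^L sin²(kπx/L) dx = L/2 and ∫_0^L cos²(kπx/L) dx = L/2.
u² = 1/9·sin²(π/2·x) and (u')² = π^2/36·cos²(π/2·x), and each of sin², cos² integrates to L/2 = 1 over (0, 2).
∫_0^2 u² dx = 1/9, so ||u||_L² = 1/3.
∫_0^2 (u')² dx = π^2/36, so ||u'||_L² = π/6.
Ratio ||u||_L² / ||u'||_L² = 2/π.
Sharp Poincaré constant on H^1_0(0, 2) is C_P = L/π = 2/π, achieved by sin(π/2·x).
This is the k = 1 eigenfunction (up to amplitude), so the ratio equals the sharp Poincaré constant exactly.


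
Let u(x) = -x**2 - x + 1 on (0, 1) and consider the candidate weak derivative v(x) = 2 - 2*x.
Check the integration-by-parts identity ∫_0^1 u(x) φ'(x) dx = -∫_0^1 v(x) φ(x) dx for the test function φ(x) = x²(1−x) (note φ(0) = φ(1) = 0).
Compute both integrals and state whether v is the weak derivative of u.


LHS = 11/60, RHS = -1/15. No, v is not the weak derivative of u.

u(x) = -x**2 - x + 1, classical derivative u'(x) = -2*x - 1.
φ(x) = x²(1−x), so φ'(x) = x*(2 - 3*x).
Note φ(0) = φ(1) = 0, so the boundary term u·φ vanishes.
LHS = ∫_0^1 u(x) φ'(x) dx = ∫_0^1 (3*x^4 + x^3 - 5*x^2 + 2*x) dx. Term by term:
  ∫_0^1 3*x^4 dx = 3/5;  ∫_0^1 x^3 dx = 1/4;  ∫_0^1 -5*x^2 dx = -5/3;
  ∫_0^1 2*x dx = 1.
Sum: 3/5 + 1/4 − 5/3 + 1 = 11/60.
So LHS = 11/60.
∫_0^1 v(x) φ(x) dx = ∫_0^1 (2*x^4 - 4*x^3 + 2*x^2) dx. Term by term:
  ∫_0^1 2*x^4 dx = 2/5;  ∫_0^1 -4*x^3 dx = -1;  ∫_0^1 2*x^2 dx = 2/3.
Sum: 2/5 − 1 + 2/3 = 1/15.
So RHS = -∫_0^1 v(x) φ(x) dx = -1/15.
LHS − RHS = 1/4 ≠ 0, so the identity fails.
(For a valid weak derivative the identity must hold for EVERY test function, in particular this one. The failure shows v is NOT the weak derivative of u.)
Correct weak derivative would be u'(x) = -2*x - 1.


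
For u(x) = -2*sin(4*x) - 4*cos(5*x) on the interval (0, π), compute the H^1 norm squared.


||u||_{H^1(0,π)}^2 = -3328/9 + 242*π

u'(x) = 20*sin(5*x) - 8*cos(4*x).
Expand u² and (u')² and integrate term by term on (0, π), using: for integers n ≥ 1, ∫_0^π sin²(nx) dx = ∫_0^π cos²(nx) dx = π/2; for n ≠ n', ∫_0^π sin(nx)sin(n'x) dx = ∫_0^π cos(nx)cos(n'x) dx = 0; and by product-to-sum, ∫_0^π sin(nx)cos(n'x) dx = ½∫_0^π [sin((n+n')x) + sin((n−n')x)] dx, which is 0 when n+n' is even and 2n/(n²−n'²) when n+n' is odd (it need not vanish on (0, π)).
  u² squared terms: (-4)²·∫cos(5x)² dx = 16·π/2 = 8*π;  (-2)²·∫sin(4x)² dx = 4·π/2 = 2*π.
  u² cross terms: 2·(-4)·(-2)·∫cos(5x)·sin(4x) dx = 16·(-8/9) = -128/9.
  So ∫_0^π u² dx = 8*π + 2*π − 128/9 = -128/9 + 10*π.
  (u')² squared terms: (-8)²·∫cos(4x)² dx = 64·π/2 = 32*π;  (20)²·∫sin(5x)² dx = 400·π/2 = 200*π.
  (u')² cross terms: 2·(-8)·(20)·∫cos(4x)·sin(5x) dx = -320·(10/9) = -3200/9.
  So ∫_0^π (u')² dx = 32*π + 200*π − 3200/9 = -3200/9 + 232*π.
||u||_{H^1}^2 = (-128/9 + 10*π) + (-3200/9 + 232*π) = -3328/9 + 242*π.


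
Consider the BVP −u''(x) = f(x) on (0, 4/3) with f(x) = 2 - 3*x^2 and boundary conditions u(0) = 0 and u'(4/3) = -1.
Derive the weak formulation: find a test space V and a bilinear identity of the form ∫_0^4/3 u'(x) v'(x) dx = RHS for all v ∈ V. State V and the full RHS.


V = {v ∈ H^1(0, 4/3) : v(0) = 0} (test functions vanish at x = 0 where u is specified); weak form: ∫_0^4/3 u'v' dx = ∫_0^4/3 (2 - 3*x^2) v dx − v(4/3) for all v ∈ V.

Multiply both sides by a test function v and integrate from 0 to 4/3:
  ∫_0^4/3 −u''(x) v(x) dx = ∫_0^4/3 f(x) v(x) dx.
Integrate the LHS by parts once:
  ∫_0^4/3 −u'' v dx = −[u'(x) v(x)]_0^4/3 + ∫_0^4/3 u'(x) v'(x) dx.
Thus ∫_0^4/3 u'(x) v'(x) dx = ∫_0^4/3 f(x) v(x) dx + [u'(x) v(x)]_0^4/3.
Choose V so that boundary terms are either known or forced to vanish.
Mixed BC: u(0) = 0 (Dirichlet) and u'(4/3) = -1 (Neumann). Define V = {v ∈ H^1(0, 4/3) : v(0) = 0}. Then [u' v]_0^4/3 = u'(4/3)·v(4/3) − u'(0)·0 = − v(4/3).
Weak formulation: find u (satisfying any essential BC) such that ∫_0^4/3 u'(x) v'(x) dx = ∫_0^4/3 f v dx − v(4/3) for all v ∈ V (Dirichlet at 0 absorbed into V; Neumann datum at x = 4/3 contributes the boundary term).
Substituting f(x) = 2 - 3*x^2, the right-hand side is ∫_0^4/3 (2 - 3*x^2) v dx − v(4/3).


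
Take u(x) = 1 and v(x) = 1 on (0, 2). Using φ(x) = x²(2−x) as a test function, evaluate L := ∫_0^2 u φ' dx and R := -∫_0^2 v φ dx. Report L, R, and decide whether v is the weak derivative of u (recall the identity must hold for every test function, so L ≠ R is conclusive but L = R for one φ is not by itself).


LHS = 0, RHS = -4/3. No, v is not the weak derivative of u.

u(x) = 1, classical derivative u'(x) = 0.
φ(x) = x²(2−x), so φ'(x) = x*(4 - 3*x).
Note φ(0) = φ(2) = 0, so the boundary term u·φ vanishes.
LHS = ∫_0^2 u(x) φ'(x) dx = ∫_0^2 (-3*x^2 + 4*x) dx. Term by term:
  ∫_0^2 -3*x^2 dx = -8;  ∫_0^2 4*x dx = 8.
Sum: -8 + 8 = 0.
So LHS = 0.
∫_0^2 v(x) φ(x) dx = ∫_0^2 (-x^3 + 2*x^2) dx. Term by term:
  ∫_0^2 -x^3 dx = -4;  ∫_0^2 2*x^2 dx = 16/3.
Sum: -4 + 16/3 = 4/3.
So RHS = -∫_0^2 v(x) φ(x) dx = -4/3.
LHS − RHS = 4/3 ≠ 0, so the identity fails.
(For a valid weak derivative the identity must hold for EVERY test function, in particular this one. The failure shows v is NOT the weak derivative of u.)
Correct weak derivative would be u'(x) = 0.


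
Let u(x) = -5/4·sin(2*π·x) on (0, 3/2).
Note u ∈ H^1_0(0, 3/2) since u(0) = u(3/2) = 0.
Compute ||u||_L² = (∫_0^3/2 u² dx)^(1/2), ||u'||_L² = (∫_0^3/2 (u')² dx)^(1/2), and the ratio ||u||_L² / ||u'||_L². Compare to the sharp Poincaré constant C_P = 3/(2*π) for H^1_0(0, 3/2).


||u||_L² / ||u'||_L² = 1/(2*π) < C_P = 3/(2*π).

u(x) = -5/4·sin(2*π·x), so u'(x) = -5*π*cos(2*π*x)/2.
Writing u(x) = A·sin(kπx/L) with A = -5/4 and k = 3, use ∫_0^L sin²(kπx/L) dx = L/2 and ∫_0^L cos²(kπx/L) dx = L/2.
u² = 25/16·sin²(2*π·x) and (u')² = 25*π^2/4·cos²(2*π·x), and each of sin², cos² integrates to L/2 = 3/4 over (0, 3/2).
∫_0^3/2 u² dx = 75/64, so ||u||_L² = 5*sqrt(3)/8.
∫_0^3/2 (u')² dx = 75*π^2/16, so ||u'||_L² = 5*sqrt(3)*π/4.
Ratio ||u||_L² / ||u'||_L² = 1/(2*π).
Sharp Poincaré constant on H^1_0(0, 3/2) is C_P = L/π = 3/(2*π), achieved by sin(2*π/3·x).
This is the k = 3 harmonic; the ratio L/(kπ) is strictly less than C_P = L/π, consistent with the sharp inequality ||u||_L² ≤ C_P ||u'||_L².


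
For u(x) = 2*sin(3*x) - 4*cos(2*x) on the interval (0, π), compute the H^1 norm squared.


||u||_{H^1(0,π)}^2 = -96 + 60*π

u'(x) = 8*sin(2*x) + 6*cos(3*x).
Expand u² and (u')² and integrate term by term on (0, π), using: for integers n ≥ 1, ∫_0^π sin²(nx) dx = ∫_0^π cos²(nx) dx = π/2; for n ≠ n', ∫_0^π sin(nx)sin(n'x) dx = ∫_0^π cos(nx)cos(n'x) dx = 0; and by product-to-sum, ∫_0^π sin(nx)cos(n'x) dx = ½∫_0^π [sin((n+n')x) + sin((n−n')x)] dx, which is 0 when n+n' is even and 2n/(n²−n'²) when n+n' is odd (it need not vanish on (0, π)).
  u² squared terms: (-4)²·∫cos(2x)² dx = 16·π/2 = 8*π;  (2)²·∫sin(3x)² dx = 4·π/2 = 2*π.
  u² cross terms: 2·(-4)·(2)·∫cos(2x)·sin(3x) dx = -16·(6/5) = -96/5.
  So ∫_0^π u² dx = 8*π + 2*π − 96/5 = -96/5 + 10*π.
  (u')² squared terms: (6)²·∫cos(3x)² dx = 36·π/2 = 18*π;  (8)²·∫sin(2x)² dx = 64·π/2 = 32*π.
  (u')² cross terms: 2·(6)·(8)·∫cos(3x)·sin(2x) dx = 96·(-4/5) = -384/5.
  So ∫_0^π (u')² dx = 18*π + 32*π − 384/5 = -384/5 + 50*π.
||u||_{H^1}^2 = (-96/5 + 10*π) + (-384/5 + 50*π) = -96 + 60*π.
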